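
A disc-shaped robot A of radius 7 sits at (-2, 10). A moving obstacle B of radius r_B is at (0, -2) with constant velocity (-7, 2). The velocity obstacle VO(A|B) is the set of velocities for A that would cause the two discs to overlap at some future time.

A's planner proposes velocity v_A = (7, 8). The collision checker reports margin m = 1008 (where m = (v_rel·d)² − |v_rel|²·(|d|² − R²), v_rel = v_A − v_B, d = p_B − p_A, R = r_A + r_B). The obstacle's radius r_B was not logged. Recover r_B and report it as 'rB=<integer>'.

m = 1008
d = (2, -12);  v_rel = (14, 6),  |v_rel|² = 232
v_rel×d = (14)·(-12) − (6)·(2) = -180
since m = R²·232 − (-180)²:  R² = (32400 + 1008) / 232 = 144
R = √144 = 12  ⇒  r_B = 12 − 7 = 5

rB=5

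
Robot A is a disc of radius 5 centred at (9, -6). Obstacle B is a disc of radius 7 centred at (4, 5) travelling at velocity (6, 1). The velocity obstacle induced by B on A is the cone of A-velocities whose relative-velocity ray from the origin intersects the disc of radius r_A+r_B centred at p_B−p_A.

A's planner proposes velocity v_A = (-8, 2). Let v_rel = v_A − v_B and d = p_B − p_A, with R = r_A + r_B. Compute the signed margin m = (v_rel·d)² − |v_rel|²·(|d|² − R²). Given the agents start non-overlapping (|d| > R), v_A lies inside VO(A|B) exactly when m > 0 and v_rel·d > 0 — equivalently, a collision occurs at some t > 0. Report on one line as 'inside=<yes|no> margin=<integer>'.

d = (-5, 11),  |d|² = 146;  R = 5+7 = 12,  c = 146−12² = 2
v_rel = (-14, 1),  |v_rel|² = 197;  v_rel·d = (-14)·(-5) + (1)·(11) = 81
197·t² − 162·t + 2 = 0  ⇒  m = 81² − 197·2 = 6167
m = 6167 > 0,  v_rel·d = 81 > 0  ⇒  inside

inside=yes margin=6167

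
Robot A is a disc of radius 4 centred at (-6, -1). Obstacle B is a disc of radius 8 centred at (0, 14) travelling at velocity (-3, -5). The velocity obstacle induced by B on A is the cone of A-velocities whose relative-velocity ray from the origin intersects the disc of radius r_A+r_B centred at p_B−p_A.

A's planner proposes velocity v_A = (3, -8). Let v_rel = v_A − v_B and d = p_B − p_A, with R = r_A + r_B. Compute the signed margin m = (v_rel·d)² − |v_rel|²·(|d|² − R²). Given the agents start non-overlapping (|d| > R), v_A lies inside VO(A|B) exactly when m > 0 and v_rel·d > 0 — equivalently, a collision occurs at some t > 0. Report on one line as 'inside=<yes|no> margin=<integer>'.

d = (6, 15),  |d|² = 261;  R = 4+8 = 12,  c = 261−12² = 117
v_rel = (6, -3),  |v_rel|² = 45;  v_rel·d = (6)·(6) + (-3)·(15) = -9
45·t² + 18·t + 117 = 0  ⇒  m = (-9)² − 45·117 = -5184
m = -5184 < 0,  v_rel·d = -9 < 0  ⇒  outside

inside=no margin=-5184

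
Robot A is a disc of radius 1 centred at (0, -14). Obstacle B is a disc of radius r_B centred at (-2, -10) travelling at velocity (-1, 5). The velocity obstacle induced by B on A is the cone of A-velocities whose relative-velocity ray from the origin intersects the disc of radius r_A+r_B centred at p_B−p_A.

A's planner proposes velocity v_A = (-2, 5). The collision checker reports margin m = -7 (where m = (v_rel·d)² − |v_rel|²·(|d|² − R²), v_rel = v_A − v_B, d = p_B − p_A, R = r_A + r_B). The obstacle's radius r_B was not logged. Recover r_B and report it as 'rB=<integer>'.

m = -7
d = (-2, 4);  v_rel = (-1, 0),  |v_rel|² = 1
v_rel×d = (-1)·(4) − (0)·(-2) = -4
since m = R²·1 − (-4)²:  R² = (16 + -7) / 1 = 9
R = √9 = 3  ⇒  r_B = 3 − 1 = 2

rB=2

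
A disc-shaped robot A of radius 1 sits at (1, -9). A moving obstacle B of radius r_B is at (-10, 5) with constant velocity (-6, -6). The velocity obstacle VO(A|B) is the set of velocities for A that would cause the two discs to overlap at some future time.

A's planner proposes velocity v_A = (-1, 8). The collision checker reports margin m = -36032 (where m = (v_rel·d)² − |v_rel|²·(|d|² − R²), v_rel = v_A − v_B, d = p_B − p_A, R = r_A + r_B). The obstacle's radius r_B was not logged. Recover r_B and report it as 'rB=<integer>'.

m = -36032
d = (-11, 14);  v_rel = (5, 14),  |v_rel|² = 221
v_rel×d = (5)·(14) − (14)·(-11) = 224
since m = R²·221 − 224²:  R² = (50176 + -36032) / 221 = 64
R = √64 = 8  ⇒  r_B = 8 − 1 = 7

rB=7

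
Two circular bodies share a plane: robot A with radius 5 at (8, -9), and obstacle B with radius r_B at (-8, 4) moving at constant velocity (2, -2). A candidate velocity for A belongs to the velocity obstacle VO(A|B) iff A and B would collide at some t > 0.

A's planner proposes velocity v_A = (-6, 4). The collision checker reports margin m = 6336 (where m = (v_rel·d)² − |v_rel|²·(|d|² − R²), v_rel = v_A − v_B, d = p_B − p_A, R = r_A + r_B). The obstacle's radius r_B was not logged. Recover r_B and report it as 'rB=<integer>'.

m = 6336
d = (-16, 13);  v_rel = (-8, 6),  |v_rel|² = 100
v_rel×d = (-8)·(13) − (6)·(-16) = -8
since m = R²·100 − (-8)²:  R² = (64 + 6336) / 100 = 64
R = √64 = 8  ⇒  r_B = 8 − 5 = 3

rB=3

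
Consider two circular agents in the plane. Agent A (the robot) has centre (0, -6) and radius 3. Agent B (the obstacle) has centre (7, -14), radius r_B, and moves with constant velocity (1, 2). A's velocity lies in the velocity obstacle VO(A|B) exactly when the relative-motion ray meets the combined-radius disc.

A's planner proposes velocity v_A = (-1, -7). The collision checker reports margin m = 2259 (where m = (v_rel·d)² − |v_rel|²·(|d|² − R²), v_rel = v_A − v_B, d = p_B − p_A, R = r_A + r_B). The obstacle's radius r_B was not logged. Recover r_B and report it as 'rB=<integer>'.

m = 2259
d = (7, -8);  v_rel = (-2, -9),  |v_rel|² = 85
v_rel×d = (-2)·(-8) − (-9)·(7) = 79
since m = R²·85 − 79²:  R² = (6241 + 2259) / 85 = 100
R = √100 = 10  ⇒  r_B = 10 − 3 = 7

rB=7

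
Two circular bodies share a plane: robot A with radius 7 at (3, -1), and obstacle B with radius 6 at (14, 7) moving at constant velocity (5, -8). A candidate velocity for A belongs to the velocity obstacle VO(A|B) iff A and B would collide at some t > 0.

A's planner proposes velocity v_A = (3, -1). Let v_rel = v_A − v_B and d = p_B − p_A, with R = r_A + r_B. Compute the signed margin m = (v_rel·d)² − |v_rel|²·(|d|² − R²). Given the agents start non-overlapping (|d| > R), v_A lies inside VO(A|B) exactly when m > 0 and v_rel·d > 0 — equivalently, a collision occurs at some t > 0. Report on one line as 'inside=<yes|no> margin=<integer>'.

d = (11, 8),  |d|² = 185;  R = 7+6 = 13,  c = 185−13² = 16
v_rel = (-2, 7),  |v_rel|² = 53;  v_rel·d = (-2)·(11) + (7)·(8) = 34
53·t² − 68·t + 16 = 0  ⇒  m = 34² − 53·16 = 308
m = 308 > 0,  v_rel·d = 34 > 0  ⇒  inside

inside=yes margin=308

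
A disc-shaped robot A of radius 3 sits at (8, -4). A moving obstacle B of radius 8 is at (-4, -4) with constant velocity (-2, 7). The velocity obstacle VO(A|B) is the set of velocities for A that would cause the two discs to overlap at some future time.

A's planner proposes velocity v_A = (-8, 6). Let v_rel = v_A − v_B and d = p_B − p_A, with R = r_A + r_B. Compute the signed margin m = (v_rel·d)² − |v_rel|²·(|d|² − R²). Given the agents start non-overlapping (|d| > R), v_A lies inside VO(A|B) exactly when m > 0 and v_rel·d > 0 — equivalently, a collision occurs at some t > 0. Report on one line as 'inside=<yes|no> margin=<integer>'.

d = (-12, 0),  |d|² = 144;  R = 3+8 = 11,  c = 144−11² = 23
v_rel = (-6, -1),  |v_rel|² = 37;  v_rel·d = (-6)·(-12) + (-1)·(0) = 72
37·t² − 144·t + 23 = 0  ⇒  m = 72² − 37·23 = 4333
m = 4333 > 0,  v_rel·d = 72 > 0  ⇒  inside

inside=yes margin=4333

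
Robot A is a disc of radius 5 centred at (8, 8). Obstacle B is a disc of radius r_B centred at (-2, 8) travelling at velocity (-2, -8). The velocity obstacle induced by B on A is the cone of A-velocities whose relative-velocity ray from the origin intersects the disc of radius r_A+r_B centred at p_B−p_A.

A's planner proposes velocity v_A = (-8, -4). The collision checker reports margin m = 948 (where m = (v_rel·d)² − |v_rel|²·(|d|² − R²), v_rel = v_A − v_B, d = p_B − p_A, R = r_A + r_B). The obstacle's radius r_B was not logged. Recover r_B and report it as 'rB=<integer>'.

m = 948
d = (-10, 0);  v_rel = (-6, 4),  |v_rel|² = 52
v_rel×d = (-6)·(0) − (4)·(-10) = 40
since m = R²·52 − 40²:  R² = (1600 + 948) / 52 = 49
R = √49 = 7  ⇒  r_B = 7 − 5 = 2

rB=2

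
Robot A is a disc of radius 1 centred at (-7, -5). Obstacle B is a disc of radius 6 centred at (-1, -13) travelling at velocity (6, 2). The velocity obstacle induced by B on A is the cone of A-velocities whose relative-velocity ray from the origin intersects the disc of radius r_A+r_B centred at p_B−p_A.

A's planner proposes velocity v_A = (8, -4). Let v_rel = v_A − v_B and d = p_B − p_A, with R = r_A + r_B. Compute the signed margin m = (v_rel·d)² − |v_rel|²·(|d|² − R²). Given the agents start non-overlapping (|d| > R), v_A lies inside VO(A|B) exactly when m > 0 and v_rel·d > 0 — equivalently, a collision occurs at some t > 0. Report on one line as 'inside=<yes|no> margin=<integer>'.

d = (6, -8),  |d|² = 100;  R = 1+6 = 7,  c = 100−7² = 51
v_rel = (2, -6),  |v_rel|² = 40;  v_rel·d = (2)·(6) + (-6)·(-8) = 60
40·t² − 120·t + 51 = 0  ⇒  m = 60² − 40·51 = 1560
m = 1560 > 0,  v_rel·d = 60 > 0  ⇒  inside

inside=yes margin=1560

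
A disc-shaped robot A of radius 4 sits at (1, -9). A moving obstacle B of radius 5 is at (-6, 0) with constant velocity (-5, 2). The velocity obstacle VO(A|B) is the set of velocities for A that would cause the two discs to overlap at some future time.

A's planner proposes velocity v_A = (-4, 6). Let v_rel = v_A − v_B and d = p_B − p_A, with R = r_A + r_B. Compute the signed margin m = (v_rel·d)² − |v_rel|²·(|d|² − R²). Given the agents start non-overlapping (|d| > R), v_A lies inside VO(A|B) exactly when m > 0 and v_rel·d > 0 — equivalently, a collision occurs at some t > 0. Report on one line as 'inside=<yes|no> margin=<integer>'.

d = (-7, 9),  |d|² = 130;  R = 4+5 = 9,  c = 130−9² = 49
v_rel = (1, 4),  |v_rel|² = 17;  v_rel·d = (1)·(-7) + (4)·(9) = 29
17·t² − 58·t + 49 = 0  ⇒  m = 29² − 17·49 = 8
m = 8 > 0,  v_rel·d = 29 > 0  ⇒  inside

inside=yes margin=8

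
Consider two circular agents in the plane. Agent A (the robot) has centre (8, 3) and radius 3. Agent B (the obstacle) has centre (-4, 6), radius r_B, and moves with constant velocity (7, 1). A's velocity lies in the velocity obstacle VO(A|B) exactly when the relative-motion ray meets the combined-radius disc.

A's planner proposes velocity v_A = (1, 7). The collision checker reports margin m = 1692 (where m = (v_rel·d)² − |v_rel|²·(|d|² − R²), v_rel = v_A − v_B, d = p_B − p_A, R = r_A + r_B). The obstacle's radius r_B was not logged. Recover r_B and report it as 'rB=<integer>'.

m = 1692
d = (-12, 3);  v_rel = (-6, 6),  |v_rel|² = 72
v_rel×d = (-6)·(3) − (6)·(-12) = 54
since m = R²·72 − 54²:  R² = (2916 + 1692) / 72 = 64
R = √64 = 8  ⇒  r_B = 8 − 3 = 5

rB=5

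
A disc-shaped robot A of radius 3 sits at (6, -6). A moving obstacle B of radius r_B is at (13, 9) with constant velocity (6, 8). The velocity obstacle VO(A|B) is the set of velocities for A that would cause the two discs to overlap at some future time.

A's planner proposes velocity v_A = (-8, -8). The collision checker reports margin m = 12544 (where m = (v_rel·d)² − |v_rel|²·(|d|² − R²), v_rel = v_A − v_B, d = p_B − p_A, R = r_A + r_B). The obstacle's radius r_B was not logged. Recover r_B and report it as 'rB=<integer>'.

m = 12544
d = (7, 15);  v_rel = (-14, -16),  |v_rel|² = 452
v_rel×d = (-14)·(15) − (-16)·(7) = -98
since m = R²·452 − (-98)²:  R² = (9604 + 12544) / 452 = 49
R = √49 = 7  ⇒  r_B = 7 − 3 = 4

rB=4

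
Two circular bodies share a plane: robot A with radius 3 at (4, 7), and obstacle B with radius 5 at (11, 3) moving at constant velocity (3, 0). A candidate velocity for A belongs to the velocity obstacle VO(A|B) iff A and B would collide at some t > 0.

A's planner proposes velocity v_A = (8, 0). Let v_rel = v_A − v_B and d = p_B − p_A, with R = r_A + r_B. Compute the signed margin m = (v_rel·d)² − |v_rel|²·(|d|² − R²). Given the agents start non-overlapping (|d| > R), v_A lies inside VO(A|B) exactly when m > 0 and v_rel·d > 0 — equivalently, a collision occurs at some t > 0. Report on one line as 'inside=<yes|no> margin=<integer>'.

d = (7, -4),  |d|² = 65;  R = 3+5 = 8,  c = 65−8² = 1
v_rel = (5, 0),  |v_rel|² = 25;  v_rel·d = (5)·(7) + (0)·(-4) = 35
25·t² − 70·t + 1 = 0  ⇒  m = 35² − 25·1 = 1200
m = 1200 > 0,  v_rel·d = 35 > 0  ⇒  inside

inside=yes margin=1200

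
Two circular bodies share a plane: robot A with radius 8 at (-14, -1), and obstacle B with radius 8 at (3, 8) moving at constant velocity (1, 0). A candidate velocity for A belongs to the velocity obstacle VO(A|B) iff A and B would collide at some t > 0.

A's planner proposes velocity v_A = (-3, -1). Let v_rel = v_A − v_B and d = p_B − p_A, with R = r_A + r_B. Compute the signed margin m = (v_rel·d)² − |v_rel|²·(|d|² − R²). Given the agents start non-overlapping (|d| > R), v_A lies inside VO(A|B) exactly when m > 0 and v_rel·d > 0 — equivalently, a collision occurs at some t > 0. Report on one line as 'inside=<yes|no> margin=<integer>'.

d = (17, 9),  |d|² = 370;  R = 8+8 = 16,  c = 370−16² = 114
v_rel = (-4, -1),  |v_rel|² = 17;  v_rel·d = (-4)·(17) + (-1)·(9) = -77
17·t² + 154·t + 114 = 0  ⇒  m = (-77)² − 17·114 = 3991
m = 3991 > 0,  v_rel·d = -77 < 0  ⇒  outside

inside=no margin=3991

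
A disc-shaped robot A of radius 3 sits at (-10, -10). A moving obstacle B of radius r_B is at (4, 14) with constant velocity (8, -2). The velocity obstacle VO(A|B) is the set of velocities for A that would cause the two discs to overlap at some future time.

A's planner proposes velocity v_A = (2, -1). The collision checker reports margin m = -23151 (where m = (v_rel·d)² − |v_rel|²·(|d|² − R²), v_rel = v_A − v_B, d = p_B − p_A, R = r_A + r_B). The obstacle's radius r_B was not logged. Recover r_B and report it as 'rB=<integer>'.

m = -23151
d = (14, 24);  v_rel = (-6, 1),  |v_rel|² = 37
v_rel×d = (-6)·(24) − (1)·(14) = -158
since m = R²·37 − (-158)²:  R² = (24964 + -23151) / 37 = 49
R = √49 = 7  ⇒  r_B = 7 − 3 = 4

rB=4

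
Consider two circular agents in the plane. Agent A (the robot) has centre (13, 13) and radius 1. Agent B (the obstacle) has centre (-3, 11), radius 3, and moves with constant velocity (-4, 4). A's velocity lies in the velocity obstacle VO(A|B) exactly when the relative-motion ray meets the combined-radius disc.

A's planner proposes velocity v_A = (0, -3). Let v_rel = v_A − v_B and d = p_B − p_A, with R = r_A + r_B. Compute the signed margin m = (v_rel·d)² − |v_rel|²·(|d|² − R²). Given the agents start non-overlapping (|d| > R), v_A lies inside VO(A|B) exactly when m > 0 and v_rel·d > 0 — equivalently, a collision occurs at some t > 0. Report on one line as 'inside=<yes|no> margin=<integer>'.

d = (-16, -2),  |d|² = 260;  R = 1+3 = 4,  c = 260−4² = 244
v_rel = (4, -7),  |v_rel|² = 65;  v_rel·d = (4)·(-16) + (-7)·(-2) = -50
65·t² + 100·t + 244 = 0  ⇒  m = (-50)² − 65·244 = -13360
m = -13360 < 0,  v_rel·d = -50 < 0  ⇒  outside

inside=no margin=-13360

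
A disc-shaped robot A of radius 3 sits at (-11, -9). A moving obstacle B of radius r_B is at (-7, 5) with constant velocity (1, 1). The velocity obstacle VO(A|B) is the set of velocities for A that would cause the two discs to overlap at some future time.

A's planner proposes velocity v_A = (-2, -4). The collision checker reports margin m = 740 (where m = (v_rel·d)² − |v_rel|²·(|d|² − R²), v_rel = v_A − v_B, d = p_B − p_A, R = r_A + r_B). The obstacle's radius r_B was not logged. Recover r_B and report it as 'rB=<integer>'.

m = 740
d = (4, 14);  v_rel = (-3, -5),  |v_rel|² = 34
v_rel×d = (-3)·(14) − (-5)·(4) = -22
since m = R²·34 − (-22)²:  R² = (484 + 740) / 34 = 36
R = √36 = 6  ⇒  r_B = 6 − 3 = 3

rB=3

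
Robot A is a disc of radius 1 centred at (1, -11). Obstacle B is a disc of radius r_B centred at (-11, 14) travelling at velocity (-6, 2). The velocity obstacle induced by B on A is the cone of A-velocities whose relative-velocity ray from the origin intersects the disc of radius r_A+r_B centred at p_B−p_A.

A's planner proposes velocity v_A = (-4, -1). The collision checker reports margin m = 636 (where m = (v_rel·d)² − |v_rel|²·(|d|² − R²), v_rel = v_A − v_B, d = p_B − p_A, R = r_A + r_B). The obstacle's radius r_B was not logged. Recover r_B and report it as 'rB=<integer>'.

m = 636
d = (-12, 25);  v_rel = (2, -3),  |v_rel|² = 13
v_rel×d = (2)·(25) − (-3)·(-12) = 14
since m = R²·13 − 14²:  R² = (196 + 636) / 13 = 64
R = √64 = 8  ⇒  r_B = 8 − 1 = 7

rB=7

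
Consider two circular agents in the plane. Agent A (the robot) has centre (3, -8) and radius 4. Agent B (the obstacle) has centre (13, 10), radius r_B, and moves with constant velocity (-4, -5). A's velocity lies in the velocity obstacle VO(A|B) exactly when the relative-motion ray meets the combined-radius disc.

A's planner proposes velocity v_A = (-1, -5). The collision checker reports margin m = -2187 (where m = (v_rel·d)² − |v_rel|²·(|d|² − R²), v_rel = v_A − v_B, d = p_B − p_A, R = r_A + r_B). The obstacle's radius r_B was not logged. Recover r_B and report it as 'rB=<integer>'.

m = -2187
d = (10, 18);  v_rel = (3, 0),  |v_rel|² = 9
v_rel×d = (3)·(18) − (0)·(10) = 54
since m = R²·9 − 54²:  R² = (2916 + -2187) / 9 = 81
R = √81 = 9  ⇒  r_B = 9 − 4 = 5

rB=5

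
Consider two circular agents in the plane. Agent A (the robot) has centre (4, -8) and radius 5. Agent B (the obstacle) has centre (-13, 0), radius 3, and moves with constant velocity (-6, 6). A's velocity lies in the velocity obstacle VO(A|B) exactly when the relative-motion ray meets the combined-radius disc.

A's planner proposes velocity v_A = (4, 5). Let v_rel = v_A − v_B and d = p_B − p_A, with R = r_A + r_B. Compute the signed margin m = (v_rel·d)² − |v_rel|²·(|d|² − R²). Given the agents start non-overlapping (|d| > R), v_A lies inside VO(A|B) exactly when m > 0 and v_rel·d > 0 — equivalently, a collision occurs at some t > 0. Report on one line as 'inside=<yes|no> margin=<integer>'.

d = (-17, 8),  |d|² = 353;  R = 5+3 = 8,  c = 353−8² = 289
v_rel = (10, -1),  |v_rel|² = 101;  v_rel·d = (10)·(-17) + (-1)·(8) = -178
101·t² + 356·t + 289 = 0  ⇒  m = (-178)² − 101·289 = 2495
m = 2495 > 0,  v_rel·d = -178 < 0  ⇒  outside

inside=no margin=2495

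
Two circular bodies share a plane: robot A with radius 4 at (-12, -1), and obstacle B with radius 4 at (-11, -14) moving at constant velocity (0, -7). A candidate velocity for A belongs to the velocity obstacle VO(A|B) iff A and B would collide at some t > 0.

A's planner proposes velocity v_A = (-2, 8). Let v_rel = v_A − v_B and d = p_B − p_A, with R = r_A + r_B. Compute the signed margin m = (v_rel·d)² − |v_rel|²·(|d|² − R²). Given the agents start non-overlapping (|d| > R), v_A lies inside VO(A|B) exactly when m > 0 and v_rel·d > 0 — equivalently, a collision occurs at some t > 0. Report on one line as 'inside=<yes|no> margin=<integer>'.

d = (1, -13),  |d|² = 170;  R = 4+4 = 8,  c = 170−8² = 106
v_rel = (-2, 15),  |v_rel|² = 229;  v_rel·d = (-2)·(1) + (15)·(-13) = -197
229·t² + 394·t + 106 = 0  ⇒  m = (-197)² − 229·106 = 14535
m = 14535 > 0,  v_rel·d = -197 < 0  ⇒  outside

inside=no margin=14535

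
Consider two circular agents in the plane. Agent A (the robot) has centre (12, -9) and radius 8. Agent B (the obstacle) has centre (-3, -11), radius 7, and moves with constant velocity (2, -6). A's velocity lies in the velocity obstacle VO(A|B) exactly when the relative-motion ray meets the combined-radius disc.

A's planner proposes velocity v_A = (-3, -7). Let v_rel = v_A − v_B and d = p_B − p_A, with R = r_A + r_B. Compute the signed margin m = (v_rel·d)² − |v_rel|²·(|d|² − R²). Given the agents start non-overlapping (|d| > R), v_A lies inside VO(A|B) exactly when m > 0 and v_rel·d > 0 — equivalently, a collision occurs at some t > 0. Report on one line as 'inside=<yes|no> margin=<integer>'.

d = (-15, -2),  |d|² = 229;  R = 8+7 = 15,  c = 229−15² = 4
v_rel = (-5, -1),  |v_rel|² = 26;  v_rel·d = (-5)·(-15) + (-1)·(-2) = 77
26·t² − 154·t + 4 = 0  ⇒  m = 77² − 26·4 = 5825
m = 5825 > 0,  v_rel·d = 77 > 0  ⇒  inside

inside=yes margin=5825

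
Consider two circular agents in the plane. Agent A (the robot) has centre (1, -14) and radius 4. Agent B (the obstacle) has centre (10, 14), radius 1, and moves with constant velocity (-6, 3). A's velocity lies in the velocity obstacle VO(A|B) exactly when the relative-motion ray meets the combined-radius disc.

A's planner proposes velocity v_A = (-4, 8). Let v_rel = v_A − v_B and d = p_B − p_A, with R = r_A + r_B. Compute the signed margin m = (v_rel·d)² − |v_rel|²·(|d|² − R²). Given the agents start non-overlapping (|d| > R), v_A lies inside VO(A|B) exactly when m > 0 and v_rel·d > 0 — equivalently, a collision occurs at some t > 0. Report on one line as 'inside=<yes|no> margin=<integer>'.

d = (9, 28),  |d|² = 865;  R = 4+1 = 5,  c = 865−5² = 840
v_rel = (2, 5),  |v_rel|² = 29;  v_rel·d = (2)·(9) + (5)·(28) = 158
29·t² − 316·t + 840 = 0  ⇒  m = 158² − 29·840 = 604
m = 604 > 0,  v_rel·d = 158 > 0  ⇒  inside

inside=yes margin=604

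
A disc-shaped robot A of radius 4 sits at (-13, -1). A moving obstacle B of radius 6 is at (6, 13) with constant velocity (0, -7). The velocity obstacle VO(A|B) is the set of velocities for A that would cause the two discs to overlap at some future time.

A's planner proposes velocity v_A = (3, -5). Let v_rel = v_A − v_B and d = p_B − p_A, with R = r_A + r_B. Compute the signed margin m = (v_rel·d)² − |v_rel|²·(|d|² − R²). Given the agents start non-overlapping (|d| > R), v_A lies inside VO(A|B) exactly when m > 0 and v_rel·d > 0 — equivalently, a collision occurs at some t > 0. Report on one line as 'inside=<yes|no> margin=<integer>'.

d = (19, 14),  |d|² = 557;  R = 4+6 = 10,  c = 557−10² = 457
v_rel = (3, 2),  |v_rel|² = 13;  v_rel·d = (3)·(19) + (2)·(14) = 85
13·t² − 170·t + 457 = 0  ⇒  m = 85² − 13·457 = 1284
m = 1284 > 0,  v_rel·d = 85 > 0  ⇒  inside

inside=yes margin=1284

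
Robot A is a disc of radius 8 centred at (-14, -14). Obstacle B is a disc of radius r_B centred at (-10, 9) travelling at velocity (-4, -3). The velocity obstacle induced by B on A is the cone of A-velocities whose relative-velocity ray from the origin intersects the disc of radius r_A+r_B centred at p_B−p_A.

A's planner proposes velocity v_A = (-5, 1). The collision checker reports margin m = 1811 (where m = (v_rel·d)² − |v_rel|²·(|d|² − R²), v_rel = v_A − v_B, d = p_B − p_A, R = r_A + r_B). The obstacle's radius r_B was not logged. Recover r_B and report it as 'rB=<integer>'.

m = 1811
d = (4, 23);  v_rel = (-1, 4),  |v_rel|² = 17
v_rel×d = (-1)·(23) − (4)·(4) = -39
since m = R²·17 − (-39)²:  R² = (1521 + 1811) / 17 = 196
R = √196 = 14  ⇒  r_B = 14 − 8 = 6

rB=6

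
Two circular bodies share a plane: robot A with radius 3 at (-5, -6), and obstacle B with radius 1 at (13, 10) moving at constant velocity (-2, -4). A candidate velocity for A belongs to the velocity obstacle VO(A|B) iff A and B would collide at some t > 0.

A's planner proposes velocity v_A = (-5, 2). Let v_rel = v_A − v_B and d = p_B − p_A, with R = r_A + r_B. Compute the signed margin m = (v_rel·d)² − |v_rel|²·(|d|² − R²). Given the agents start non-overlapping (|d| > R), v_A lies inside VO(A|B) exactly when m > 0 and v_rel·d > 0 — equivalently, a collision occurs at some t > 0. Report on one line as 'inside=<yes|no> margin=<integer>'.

d = (18, 16),  |d|² = 580;  R = 3+1 = 4,  c = 580−4² = 564
v_rel = (-3, 6),  |v_rel|² = 45;  v_rel·d = (-3)·(18) + (6)·(16) = 42
45·t² − 84·t + 564 = 0  ⇒  m = 42² − 45·564 = -23616
m = -23616 < 0,  v_rel·d = 42 > 0  ⇒  outside

inside=no margin=-23616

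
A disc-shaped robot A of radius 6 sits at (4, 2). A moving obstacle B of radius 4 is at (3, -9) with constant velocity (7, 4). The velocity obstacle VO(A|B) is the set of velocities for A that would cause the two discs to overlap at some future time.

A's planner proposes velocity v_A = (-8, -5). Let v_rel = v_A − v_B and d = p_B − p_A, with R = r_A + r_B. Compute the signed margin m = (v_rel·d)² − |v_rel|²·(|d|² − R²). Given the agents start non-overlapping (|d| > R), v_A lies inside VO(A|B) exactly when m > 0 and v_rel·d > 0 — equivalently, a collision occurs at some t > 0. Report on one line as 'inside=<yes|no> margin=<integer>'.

d = (-1, -11),  |d|² = 122;  R = 6+4 = 10,  c = 122−10² = 22
v_rel = (-15, -9),  |v_rel|² = 306;  v_rel·d = (-15)·(-1) + (-9)·(-11) = 114
306·t² − 228·t + 22 = 0  ⇒  m = 114² − 306·22 = 6264
m = 6264 > 0,  v_rel·d = 114 > 0  ⇒  inside

inside=yes margin=6264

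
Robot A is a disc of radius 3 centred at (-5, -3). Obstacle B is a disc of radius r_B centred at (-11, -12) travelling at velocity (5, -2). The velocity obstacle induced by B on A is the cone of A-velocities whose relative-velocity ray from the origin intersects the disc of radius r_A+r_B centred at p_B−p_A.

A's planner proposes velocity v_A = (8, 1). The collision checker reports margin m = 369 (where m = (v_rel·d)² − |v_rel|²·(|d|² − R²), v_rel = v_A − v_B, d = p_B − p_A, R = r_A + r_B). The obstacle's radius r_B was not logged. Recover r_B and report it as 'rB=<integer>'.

m = 369
d = (-6, -9);  v_rel = (3, 3),  |v_rel|² = 18
v_rel×d = (3)·(-9) − (3)·(-6) = -9
since m = R²·18 − (-9)²:  R² = (81 + 369) / 18 = 25
R = √25 = 5  ⇒  r_B = 5 − 3 = 2

rB=2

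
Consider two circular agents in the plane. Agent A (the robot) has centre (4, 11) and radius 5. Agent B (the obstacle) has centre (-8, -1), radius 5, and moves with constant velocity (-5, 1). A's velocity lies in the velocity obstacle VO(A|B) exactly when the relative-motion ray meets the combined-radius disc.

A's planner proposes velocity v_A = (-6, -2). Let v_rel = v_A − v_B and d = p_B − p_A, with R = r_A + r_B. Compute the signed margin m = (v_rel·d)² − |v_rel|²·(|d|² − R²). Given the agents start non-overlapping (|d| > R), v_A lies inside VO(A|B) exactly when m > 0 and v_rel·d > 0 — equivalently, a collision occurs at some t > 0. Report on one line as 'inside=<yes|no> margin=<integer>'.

d = (-12, -12),  |d|² = 288;  R = 5+5 = 10,  c = 288−10² = 188
v_rel = (-1, -3),  |v_rel|² = 10;  v_rel·d = (-1)·(-12) + (-3)·(-12) = 48
10·t² − 96·t + 188 = 0  ⇒  m = 48² − 10·188 = 424
m = 424 > 0,  v_rel·d = 48 > 0  ⇒  inside

inside=yes margin=424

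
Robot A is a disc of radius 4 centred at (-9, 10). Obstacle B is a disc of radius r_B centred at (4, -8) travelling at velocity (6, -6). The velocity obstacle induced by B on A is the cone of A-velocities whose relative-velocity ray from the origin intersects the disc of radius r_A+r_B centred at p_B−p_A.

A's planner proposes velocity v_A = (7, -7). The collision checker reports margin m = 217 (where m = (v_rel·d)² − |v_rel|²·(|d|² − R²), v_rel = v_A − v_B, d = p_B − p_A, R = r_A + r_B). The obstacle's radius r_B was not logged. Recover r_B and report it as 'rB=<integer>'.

m = 217
d = (13, -18);  v_rel = (1, -1),  |v_rel|² = 2
v_rel×d = (1)·(-18) − (-1)·(13) = -5
since m = R²·2 − (-5)²:  R² = (25 + 217) / 2 = 121
R = √121 = 11  ⇒  r_B = 11 − 4 = 7

rB=7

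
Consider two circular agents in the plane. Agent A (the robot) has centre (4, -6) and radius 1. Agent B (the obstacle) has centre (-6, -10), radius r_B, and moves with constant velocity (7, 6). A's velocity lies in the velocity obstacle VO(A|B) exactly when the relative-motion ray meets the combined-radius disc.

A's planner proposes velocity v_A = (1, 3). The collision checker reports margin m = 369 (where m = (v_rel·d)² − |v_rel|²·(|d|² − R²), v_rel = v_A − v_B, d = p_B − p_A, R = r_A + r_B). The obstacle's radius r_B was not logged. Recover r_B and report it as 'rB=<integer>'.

m = 369
d = (-10, -4);  v_rel = (-6, -3),  |v_rel|² = 45
v_rel×d = (-6)·(-4) − (-3)·(-10) = -6
since m = R²·45 − (-6)²:  R² = (36 + 369) / 45 = 9
R = √9 = 3  ⇒  r_B = 3 − 1 = 2

rB=2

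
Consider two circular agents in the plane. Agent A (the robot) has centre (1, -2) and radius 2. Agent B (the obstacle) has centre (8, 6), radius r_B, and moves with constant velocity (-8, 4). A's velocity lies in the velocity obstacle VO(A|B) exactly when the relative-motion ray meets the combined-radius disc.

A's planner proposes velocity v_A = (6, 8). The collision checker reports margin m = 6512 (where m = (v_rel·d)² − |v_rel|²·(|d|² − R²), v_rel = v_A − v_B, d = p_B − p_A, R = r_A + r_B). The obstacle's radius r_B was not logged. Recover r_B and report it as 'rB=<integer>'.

m = 6512
d = (7, 8);  v_rel = (14, 4),  |v_rel|² = 212
v_rel×d = (14)·(8) − (4)·(7) = 84
since m = R²·212 − 84²:  R² = (7056 + 6512) / 212 = 64
R = √64 = 8  ⇒  r_B = 8 − 2 = 6

rB=6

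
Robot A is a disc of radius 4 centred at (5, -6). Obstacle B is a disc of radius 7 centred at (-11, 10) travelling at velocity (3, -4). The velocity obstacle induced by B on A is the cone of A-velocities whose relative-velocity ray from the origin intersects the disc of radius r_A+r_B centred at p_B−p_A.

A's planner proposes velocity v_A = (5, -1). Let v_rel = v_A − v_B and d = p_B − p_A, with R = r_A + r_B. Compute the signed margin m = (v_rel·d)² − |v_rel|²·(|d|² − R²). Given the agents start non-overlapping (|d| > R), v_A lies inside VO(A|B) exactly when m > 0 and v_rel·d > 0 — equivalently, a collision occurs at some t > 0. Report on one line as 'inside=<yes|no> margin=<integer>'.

d = (-16, 16),  |d|² = 512;  R = 4+7 = 11,  c = 512−11² = 391
v_rel = (2, 3),  |v_rel|² = 13;  v_rel·d = (2)·(-16) + (3)·(16) = 16
13·t² − 32·t + 391 = 0  ⇒  m = 16² − 13·391 = -4827
m = -4827 < 0,  v_rel·d = 16 > 0  ⇒  outside

inside=no margin=-4827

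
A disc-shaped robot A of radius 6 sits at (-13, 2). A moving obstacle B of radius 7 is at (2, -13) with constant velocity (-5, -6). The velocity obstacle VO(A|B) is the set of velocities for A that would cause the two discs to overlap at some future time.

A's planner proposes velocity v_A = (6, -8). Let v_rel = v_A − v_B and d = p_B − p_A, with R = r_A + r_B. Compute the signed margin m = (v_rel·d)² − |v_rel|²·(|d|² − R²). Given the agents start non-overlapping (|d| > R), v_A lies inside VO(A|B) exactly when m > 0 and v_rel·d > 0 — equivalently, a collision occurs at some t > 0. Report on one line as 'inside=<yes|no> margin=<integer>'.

d = (15, -15),  |d|² = 450;  R = 6+7 = 13,  c = 450−13² = 281
v_rel = (11, -2),  |v_rel|² = 125;  v_rel·d = (11)·(15) + (-2)·(-15) = 195
125·t² − 390·t + 281 = 0  ⇒  m = 195² − 125·281 = 2900
m = 2900 > 0,  v_rel·d = 195 > 0  ⇒  inside

inside=yes margin=2900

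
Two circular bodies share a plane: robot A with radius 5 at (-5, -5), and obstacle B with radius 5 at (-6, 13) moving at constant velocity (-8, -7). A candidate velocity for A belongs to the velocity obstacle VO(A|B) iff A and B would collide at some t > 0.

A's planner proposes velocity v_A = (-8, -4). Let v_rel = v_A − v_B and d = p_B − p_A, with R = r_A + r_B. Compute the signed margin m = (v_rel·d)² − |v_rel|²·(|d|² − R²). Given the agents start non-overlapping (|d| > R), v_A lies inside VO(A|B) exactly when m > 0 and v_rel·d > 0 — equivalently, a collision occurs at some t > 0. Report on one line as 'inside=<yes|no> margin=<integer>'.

d = (-1, 18),  |d|² = 325;  R = 5+5 = 10,  c = 325−10² = 225
v_rel = (0, 3),  |v_rel|² = 9;  v_rel·d = (0)·(-1) + (3)·(18) = 54
9·t² − 108·t + 225 = 0  ⇒  m = 54² − 9·225 = 891
m = 891 > 0,  v_rel·d = 54 > 0  ⇒  inside

inside=yes margin=891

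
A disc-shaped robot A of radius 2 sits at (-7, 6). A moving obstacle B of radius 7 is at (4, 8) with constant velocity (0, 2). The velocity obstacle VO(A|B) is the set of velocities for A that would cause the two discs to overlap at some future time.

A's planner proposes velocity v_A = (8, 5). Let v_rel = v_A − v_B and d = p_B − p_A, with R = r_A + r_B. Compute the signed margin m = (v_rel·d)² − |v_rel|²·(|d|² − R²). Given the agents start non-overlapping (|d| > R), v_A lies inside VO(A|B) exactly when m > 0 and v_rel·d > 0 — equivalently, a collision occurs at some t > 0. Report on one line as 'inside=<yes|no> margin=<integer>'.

d = (11, 2),  |d|² = 125;  R = 2+7 = 9,  c = 125−9² = 44
v_rel = (8, 3),  |v_rel|² = 73;  v_rel·d = (8)·(11) + (3)·(2) = 94
73·t² − 188·t + 44 = 0  ⇒  m = 94² − 73·44 = 5624
m = 5624 > 0,  v_rel·d = 94 > 0  ⇒  inside

inside=yes margin=5624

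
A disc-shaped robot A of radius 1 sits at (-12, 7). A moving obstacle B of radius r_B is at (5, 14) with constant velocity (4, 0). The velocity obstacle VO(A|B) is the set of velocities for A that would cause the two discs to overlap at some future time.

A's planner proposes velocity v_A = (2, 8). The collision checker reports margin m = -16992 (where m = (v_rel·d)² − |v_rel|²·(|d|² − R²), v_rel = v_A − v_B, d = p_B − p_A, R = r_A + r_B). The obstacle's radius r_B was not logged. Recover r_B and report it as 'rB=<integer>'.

m = -16992
d = (17, 7);  v_rel = (-2, 8),  |v_rel|² = 68
v_rel×d = (-2)·(7) − (8)·(17) = -150
since m = R²·68 − (-150)²:  R² = (22500 + -16992) / 68 = 81
R = √81 = 9  ⇒  r_B = 9 − 1 = 8

rB=8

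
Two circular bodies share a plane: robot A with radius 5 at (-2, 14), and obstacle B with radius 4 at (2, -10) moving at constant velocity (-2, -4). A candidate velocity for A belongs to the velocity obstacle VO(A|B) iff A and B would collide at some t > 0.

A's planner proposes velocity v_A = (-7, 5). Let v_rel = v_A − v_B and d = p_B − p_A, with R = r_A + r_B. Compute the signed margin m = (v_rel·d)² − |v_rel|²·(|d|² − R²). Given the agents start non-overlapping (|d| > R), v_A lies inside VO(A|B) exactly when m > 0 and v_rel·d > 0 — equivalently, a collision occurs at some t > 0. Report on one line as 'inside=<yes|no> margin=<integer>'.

d = (4, -24),  |d|² = 592;  R = 5+4 = 9,  c = 592−9² = 511
v_rel = (-5, 9),  |v_rel|² = 106;  v_rel·d = (-5)·(4) + (9)·(-24) = -236
106·t² + 472·t + 511 = 0  ⇒  m = (-236)² − 106·511 = 1530
m = 1530 > 0,  v_rel·d = -236 < 0  ⇒  outside

inside=no margin=1530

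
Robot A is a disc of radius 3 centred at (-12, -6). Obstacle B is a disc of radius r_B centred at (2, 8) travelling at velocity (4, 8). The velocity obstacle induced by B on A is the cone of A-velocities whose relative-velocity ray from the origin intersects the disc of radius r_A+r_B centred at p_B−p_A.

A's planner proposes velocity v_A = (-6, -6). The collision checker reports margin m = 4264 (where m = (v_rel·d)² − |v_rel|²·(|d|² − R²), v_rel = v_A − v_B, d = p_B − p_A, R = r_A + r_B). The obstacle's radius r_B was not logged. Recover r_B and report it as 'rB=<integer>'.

m = 4264
d = (14, 14);  v_rel = (-10, -14),  |v_rel|² = 296
v_rel×d = (-10)·(14) − (-14)·(14) = 56
since m = R²·296 − 56²:  R² = (3136 + 4264) / 296 = 25
R = √25 = 5  ⇒  r_B = 5 − 3 = 2

rB=2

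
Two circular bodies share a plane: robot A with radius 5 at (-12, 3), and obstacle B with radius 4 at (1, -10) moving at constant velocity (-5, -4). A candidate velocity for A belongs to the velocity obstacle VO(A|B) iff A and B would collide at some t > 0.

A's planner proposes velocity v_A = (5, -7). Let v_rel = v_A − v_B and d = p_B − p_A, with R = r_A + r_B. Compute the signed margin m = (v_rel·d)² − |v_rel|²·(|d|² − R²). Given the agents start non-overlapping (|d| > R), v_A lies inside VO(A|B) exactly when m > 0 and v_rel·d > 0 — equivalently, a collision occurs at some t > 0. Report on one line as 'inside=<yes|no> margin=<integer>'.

d = (13, -13),  |d|² = 338;  R = 5+4 = 9,  c = 338−9² = 257
v_rel = (10, -3),  |v_rel|² = 109;  v_rel·d = (10)·(13) + (-3)·(-13) = 169
109·t² − 338·t + 257 = 0  ⇒  m = 169² − 109·257 = 548
m = 548 > 0,  v_rel·d = 169 > 0  ⇒  inside

inside=yes margin=548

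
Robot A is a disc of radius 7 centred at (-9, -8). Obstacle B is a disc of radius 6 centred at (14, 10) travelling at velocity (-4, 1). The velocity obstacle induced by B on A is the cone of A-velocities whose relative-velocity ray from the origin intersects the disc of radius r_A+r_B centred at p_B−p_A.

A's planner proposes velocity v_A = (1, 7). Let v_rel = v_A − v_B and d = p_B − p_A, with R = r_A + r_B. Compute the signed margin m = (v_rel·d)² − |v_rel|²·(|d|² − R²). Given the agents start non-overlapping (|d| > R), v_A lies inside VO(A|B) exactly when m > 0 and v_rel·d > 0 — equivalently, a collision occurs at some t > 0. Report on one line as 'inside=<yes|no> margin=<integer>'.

d = (23, 18),  |d|² = 853;  R = 7+6 = 13,  c = 853−13² = 684
v_rel = (5, 6),  |v_rel|² = 61;  v_rel·d = (5)·(23) + (6)·(18) = 223
61·t² − 446·t + 684 = 0  ⇒  m = 223² − 61·684 = 8005
m = 8005 > 0,  v_rel·d = 223 > 0  ⇒  inside

inside=yes margin=8005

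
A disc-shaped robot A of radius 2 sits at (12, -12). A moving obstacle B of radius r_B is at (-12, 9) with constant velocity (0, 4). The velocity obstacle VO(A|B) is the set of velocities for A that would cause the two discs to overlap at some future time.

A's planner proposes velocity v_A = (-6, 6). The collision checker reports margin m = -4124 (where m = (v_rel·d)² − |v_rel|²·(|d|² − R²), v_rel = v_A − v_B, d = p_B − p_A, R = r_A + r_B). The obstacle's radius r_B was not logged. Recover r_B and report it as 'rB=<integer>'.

m = -4124
d = (-24, 21);  v_rel = (-6, 2),  |v_rel|² = 40
v_rel×d = (-6)·(21) − (2)·(-24) = -78
since m = R²·40 − (-78)²:  R² = (6084 + -4124) / 40 = 49
R = √49 = 7  ⇒  r_B = 7 − 2 = 5

rB=5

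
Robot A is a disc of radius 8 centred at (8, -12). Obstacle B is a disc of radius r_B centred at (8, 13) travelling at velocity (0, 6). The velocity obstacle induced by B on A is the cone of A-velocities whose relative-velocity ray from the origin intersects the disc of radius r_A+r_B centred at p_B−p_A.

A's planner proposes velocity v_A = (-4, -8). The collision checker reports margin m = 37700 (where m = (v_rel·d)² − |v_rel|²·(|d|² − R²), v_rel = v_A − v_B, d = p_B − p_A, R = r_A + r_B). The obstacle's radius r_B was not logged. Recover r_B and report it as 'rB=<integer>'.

m = 37700
d = (0, 25);  v_rel = (-4, -14),  |v_rel|² = 212
v_rel×d = (-4)·(25) − (-14)·(0) = -100
since m = R²·212 − (-100)²:  R² = (10000 + 37700) / 212 = 225
R = √225 = 15  ⇒  r_B = 15 − 8 = 7

rB=7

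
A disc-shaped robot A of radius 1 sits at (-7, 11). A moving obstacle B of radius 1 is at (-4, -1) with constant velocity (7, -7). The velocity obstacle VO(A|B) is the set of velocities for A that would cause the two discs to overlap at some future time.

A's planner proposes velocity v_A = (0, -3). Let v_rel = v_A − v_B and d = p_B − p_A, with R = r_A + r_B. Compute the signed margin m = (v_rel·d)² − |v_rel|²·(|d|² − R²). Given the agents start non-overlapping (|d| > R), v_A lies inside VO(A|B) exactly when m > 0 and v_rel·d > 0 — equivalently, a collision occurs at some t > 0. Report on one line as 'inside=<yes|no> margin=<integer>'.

d = (3, -12),  |d|² = 153;  R = 1+1 = 2,  c = 153−2² = 149
v_rel = (-7, 4),  |v_rel|² = 65;  v_rel·d = (-7)·(3) + (4)·(-12) = -69
65·t² + 138·t + 149 = 0  ⇒  m = (-69)² − 65·149 = -4924
m = -4924 < 0,  v_rel·d = -69 < 0  ⇒  outside

inside=no margin=-4924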